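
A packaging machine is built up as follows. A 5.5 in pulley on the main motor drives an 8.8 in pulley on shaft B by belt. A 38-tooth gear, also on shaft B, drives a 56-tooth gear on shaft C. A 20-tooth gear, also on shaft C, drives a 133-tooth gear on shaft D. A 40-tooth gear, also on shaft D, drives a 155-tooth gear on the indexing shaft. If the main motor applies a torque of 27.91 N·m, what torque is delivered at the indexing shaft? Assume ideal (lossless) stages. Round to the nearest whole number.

1696 N·m

After the belt (8.8/5.5): 27.91 × 1.6 = 44.656 N·m
After the gear mesh (56/38): 44.656 × 1.4737 = 65.809 N·m
After the gear mesh (133/20): 65.809 × 6.65 = 437.63 N·m
After the gear mesh (155/40): 437.63 × 3.875 = 1695.8 N·m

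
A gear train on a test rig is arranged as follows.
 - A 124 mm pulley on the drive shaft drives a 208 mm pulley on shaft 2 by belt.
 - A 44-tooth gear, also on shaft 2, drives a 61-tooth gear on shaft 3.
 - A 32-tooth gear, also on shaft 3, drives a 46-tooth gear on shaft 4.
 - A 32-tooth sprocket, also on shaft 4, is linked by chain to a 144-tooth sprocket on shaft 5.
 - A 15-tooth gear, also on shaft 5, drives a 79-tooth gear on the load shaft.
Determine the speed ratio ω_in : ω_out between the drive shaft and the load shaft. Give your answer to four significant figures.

79.23

Each stage contributes driven/driver: belt 208/124 = 1.6774, gear mesh 61/44 = 1.3864, gear mesh 46/32 = 1.4375, chain 144/32 = 4.5, gear mesh 79/15 = 5.2667.
Overall: 1.6774 × 1.3864 × 1.4375 × 4.5 × 5.2667 = 79.227.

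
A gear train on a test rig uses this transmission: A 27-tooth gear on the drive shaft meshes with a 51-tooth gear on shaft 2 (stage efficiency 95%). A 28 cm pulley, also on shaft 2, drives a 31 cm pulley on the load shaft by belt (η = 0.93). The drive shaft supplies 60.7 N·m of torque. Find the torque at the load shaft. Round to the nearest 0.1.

Gear mesh: ratio = 51/27 = 1.8889; torque at shaft 2 = 60.7 × 1.8889 × 0.95 = 108.92 N·m.
Belt: ratio = 31/28 = 1.1071; torque at the load shaft = 108.92 × 1.1071 × 0.93 = 112.15 N·m.

112.2 N·m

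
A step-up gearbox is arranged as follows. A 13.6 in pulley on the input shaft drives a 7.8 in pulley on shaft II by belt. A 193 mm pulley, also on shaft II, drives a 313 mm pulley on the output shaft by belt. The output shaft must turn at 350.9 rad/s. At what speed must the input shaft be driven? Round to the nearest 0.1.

Overall ratio R = 0.57353 × 1.6218 = 0.93013.
Required input speed = output speed × R = 350.9 × 0.93013 = 326.38 rad/s.

326.4 rad/s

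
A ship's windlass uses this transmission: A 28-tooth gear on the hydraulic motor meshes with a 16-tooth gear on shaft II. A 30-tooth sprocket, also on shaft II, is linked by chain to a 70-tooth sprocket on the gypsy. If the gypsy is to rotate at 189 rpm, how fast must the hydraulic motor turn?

252 rpm

Overall ratio R = 0.57143 × 2.3333 = 1.3333.
Required input speed = output speed × R = 189 × 1.3333 = 252 rpm.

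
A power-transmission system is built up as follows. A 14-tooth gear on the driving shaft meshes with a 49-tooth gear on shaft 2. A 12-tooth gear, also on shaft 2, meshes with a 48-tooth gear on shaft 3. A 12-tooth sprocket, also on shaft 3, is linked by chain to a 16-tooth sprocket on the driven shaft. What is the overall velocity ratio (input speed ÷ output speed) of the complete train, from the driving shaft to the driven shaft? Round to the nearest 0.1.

Each stage contributes driven/driver: gear mesh 49/14 = 3.5, gear mesh 48/12 = 4, chain 16/12 = 1.3333.
Overall: 3.5 × 4 × 1.3333 = 18.667.

18.7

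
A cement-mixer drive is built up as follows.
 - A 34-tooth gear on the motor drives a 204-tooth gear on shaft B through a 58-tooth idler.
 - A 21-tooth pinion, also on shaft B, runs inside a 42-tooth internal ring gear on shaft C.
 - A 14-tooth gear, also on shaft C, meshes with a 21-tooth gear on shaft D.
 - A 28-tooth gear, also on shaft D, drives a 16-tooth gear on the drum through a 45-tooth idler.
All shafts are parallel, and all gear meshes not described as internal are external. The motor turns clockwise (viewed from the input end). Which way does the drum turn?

counterclockwise

the motor → shaft B: driver → idler → driven is 2 external meshes, 2 reversals → CW.
shaft B → shaft C: internal mesh, same direction → CW.
shaft C → shaft D: external mesh, 1 reversal → CCW.
shaft D → the drum: driver → idler → driven is 2 external meshes, 2 reversals → CCW.
5 reversals in total — an odd number — so the drum turns opposite to the motor.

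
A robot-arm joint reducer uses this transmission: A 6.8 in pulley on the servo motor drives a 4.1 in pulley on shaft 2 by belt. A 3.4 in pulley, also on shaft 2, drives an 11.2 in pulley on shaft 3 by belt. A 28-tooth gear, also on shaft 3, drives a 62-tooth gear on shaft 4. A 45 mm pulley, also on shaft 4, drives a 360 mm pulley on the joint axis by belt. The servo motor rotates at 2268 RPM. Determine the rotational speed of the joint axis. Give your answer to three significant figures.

64.5 RPM

Belt: ratio = 4.1/6.8 = 0.60294, so shaft 2 turns at 2268 / 0.60294 = 3761.6 RPM.
Belt: ratio = 11.2/3.4 = 3.2941, so shaft 3 turns at 3761.6 / 3.2941 = 1141.9 RPM.
Gear mesh: ratio = 62/28 = 2.2143, so shaft 4 turns at 1141.9 / 2.2143 = 515.7 RPM.
Belt: ratio = 360/45 = 8, so the joint axis turns at 515.7 / 8 = 64.462 RPM.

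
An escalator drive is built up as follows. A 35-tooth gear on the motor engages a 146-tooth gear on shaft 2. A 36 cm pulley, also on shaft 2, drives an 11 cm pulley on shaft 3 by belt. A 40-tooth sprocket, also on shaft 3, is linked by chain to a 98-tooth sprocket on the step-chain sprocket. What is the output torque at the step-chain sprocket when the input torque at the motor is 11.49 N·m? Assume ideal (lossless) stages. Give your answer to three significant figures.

After the gear mesh (146/35): 11.49 × 4.1714 = 47.93 N·m
After the belt (11/36): 47.93 × 0.30556 = 14.645 N·m
After the chain (98/40): 14.645 × 2.45 = 35.881 N·m

35.9 N·m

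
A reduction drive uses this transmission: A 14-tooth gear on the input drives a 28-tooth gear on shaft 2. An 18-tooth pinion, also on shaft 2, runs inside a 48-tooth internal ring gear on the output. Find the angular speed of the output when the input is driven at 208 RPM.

gear mesh 28/14 = 2 → 208/2 = 104 RPM
internal gear 48/18 = 2.6667 → 104/2.6667 = 39 RPM

39 RPM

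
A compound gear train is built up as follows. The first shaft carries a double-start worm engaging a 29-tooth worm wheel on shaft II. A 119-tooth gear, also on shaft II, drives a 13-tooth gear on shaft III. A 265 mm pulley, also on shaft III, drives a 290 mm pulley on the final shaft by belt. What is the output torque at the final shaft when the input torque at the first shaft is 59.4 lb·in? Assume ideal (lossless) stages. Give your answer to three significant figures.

Worm: ratio = 29/2 = 14.5; torque at shaft II = 59.4 × 14.5 = 861.3 lb·in.
Gear mesh: ratio = 13/119 = 0.10924; torque at shaft III = 861.3 × 0.10924 = 94.092 lb·in.
Belt: ratio = 290/265 = 1.0943; torque at the final shaft = 94.092 × 1.0943 = 102.97 lb·in.

103 lb·in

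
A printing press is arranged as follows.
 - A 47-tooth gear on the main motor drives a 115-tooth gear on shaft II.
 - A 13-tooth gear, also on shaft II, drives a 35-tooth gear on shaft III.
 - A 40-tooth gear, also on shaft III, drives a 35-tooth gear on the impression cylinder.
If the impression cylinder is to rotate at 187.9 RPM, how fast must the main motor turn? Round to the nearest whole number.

1083 RPM

Overall ratio R = 2.4468 × 2.6923 × 0.875 = 5.7641.
Required input speed = output speed × R = 187.9 × 5.7641 = 1083.1 RPM.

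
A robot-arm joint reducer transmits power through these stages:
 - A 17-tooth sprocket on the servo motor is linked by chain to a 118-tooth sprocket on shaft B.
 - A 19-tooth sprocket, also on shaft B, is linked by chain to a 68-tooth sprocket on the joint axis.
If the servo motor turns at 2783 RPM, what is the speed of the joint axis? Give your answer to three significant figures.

the servo motor → shaft B (chain, 118/17): 2783 ÷ 6.9412 = 400.94 RPM
shaft B → the joint axis (chain, 68/19): 400.94 ÷ 3.5789 = 112.03 RPM

112 RPM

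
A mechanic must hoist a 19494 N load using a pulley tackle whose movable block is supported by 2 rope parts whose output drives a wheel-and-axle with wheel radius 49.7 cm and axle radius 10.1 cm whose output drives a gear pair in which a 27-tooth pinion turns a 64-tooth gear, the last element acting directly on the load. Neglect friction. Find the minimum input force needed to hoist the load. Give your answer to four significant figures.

Block-and-tackle MA = number of supporting rope parts = 2.
Wheel-and-axle MA = R/r = 49.7/10.1 = 4.9208.
Gear pair MA = 64/27 = 2.3704.
Combined ideal MA = 2 × 4.9208 × 2.3704 = 23.328.
Effort = load / MA = 19494 / 23.328 = 835.64 N.

835.6 N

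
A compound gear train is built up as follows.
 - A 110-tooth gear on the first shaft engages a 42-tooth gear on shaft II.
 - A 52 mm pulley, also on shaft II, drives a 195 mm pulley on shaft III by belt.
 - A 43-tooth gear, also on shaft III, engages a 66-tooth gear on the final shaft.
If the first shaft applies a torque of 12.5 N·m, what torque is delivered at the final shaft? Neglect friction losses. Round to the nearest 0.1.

Gear mesh: ratio = 42/110 = 0.38182; torque at shaft II = 12.5 × 0.38182 = 4.7727 N·m.
Belt: ratio = 195/52 = 3.75; torque at shaft III = 4.7727 × 3.75 = 17.898 N·m.
Gear mesh: ratio = 66/43 = 1.5349; torque at the final shaft = 17.898 × 1.5349 = 27.471 N·m.

27.5 N·m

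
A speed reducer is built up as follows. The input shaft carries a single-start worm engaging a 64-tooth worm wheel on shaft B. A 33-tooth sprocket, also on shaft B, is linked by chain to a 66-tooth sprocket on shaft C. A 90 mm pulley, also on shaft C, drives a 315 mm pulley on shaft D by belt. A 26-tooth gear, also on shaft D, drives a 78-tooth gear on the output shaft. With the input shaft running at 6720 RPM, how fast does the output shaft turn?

5 RPM

the input shaft → shaft B (worm, 64/1): 6720 ÷ 64 = 105 RPM
shaft B → shaft C (chain, 66/33): 105 ÷ 2 = 52.5 RPM
shaft C → shaft D (belt, 315/90): 52.5 ÷ 3.5 = 15 RPM
shaft D → the output shaft (gear mesh, 78/26): 15 ÷ 3 = 5 RPM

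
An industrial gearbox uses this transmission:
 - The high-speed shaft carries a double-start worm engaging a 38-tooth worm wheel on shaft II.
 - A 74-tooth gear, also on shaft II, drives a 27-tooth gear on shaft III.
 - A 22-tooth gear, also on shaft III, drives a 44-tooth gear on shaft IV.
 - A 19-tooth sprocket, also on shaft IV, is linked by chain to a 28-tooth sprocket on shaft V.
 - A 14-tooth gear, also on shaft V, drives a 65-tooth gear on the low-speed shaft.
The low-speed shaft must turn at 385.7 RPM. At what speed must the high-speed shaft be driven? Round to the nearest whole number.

Overall ratio R = 19 × 0.36486 × 2 × 1.4737 × 4.6429 = 94.865.
Required input speed = output speed × R = 385.7 × 94.865 = 36589 RPM.

36589 RPM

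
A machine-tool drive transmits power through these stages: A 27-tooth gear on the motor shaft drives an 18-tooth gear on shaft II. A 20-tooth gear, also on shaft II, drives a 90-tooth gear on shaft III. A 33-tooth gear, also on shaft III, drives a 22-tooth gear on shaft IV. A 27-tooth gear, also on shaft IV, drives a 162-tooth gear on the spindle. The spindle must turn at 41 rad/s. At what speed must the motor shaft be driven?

Overall ratio R = 0.66667 × 4.5 × 0.66667 × 6 = 12.
Required input speed = output speed × R = 41 × 12 = 492 rad/s.

492 rad/s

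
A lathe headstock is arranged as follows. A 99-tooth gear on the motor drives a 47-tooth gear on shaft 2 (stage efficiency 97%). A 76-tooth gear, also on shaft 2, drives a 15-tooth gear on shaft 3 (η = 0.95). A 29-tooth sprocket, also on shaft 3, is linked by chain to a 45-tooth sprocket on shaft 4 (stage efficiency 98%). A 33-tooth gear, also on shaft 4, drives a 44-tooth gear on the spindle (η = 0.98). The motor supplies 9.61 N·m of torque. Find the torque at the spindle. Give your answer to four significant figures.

gear mesh 47/99 = 0.47475 → τ = 9.61·0.47475·0.97 = 4.4255 N·m
gear mesh 15/76 = 0.19737 → τ = 4.4255·0.19737·0.95 = 0.82977 N·m
chain 45/29 = 1.5517 → τ = 0.82977·1.5517·0.98 = 1.2618 N·m
gear mesh 44/33 = 1.3333 → τ = 1.2618·1.3333·0.98 = 1.6488 N·m

1.649 N·m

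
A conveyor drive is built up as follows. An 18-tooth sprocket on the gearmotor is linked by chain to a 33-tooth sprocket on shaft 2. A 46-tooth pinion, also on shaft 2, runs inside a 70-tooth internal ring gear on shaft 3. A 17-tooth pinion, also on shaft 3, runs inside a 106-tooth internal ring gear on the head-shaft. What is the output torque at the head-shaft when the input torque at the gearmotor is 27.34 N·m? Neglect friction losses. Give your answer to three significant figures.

After the chain (33/18): 27.34 × 1.8333 = 50.123 N·m
After the internal gear (70/46): 50.123 × 1.5217 = 76.275 N·m
After the internal gear (106/17): 76.275 × 6.2353 = 475.59 N·m

476 N·m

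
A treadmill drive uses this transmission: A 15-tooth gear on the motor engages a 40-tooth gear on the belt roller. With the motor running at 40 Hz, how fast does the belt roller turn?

15 Hz

Gear mesh: ratio = 40/15 = 2.6667, so the belt roller turns at 40 / 2.6667 = 15 Hz.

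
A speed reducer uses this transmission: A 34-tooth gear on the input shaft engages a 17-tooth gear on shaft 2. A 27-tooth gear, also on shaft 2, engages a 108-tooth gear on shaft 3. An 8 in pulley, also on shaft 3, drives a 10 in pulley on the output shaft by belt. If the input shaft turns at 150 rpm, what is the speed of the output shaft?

the input shaft → shaft 2 (gear mesh, 17/34): 150 ÷ 0.5 = 300 rpm
shaft 2 → shaft 3 (gear mesh, 108/27): 300 ÷ 4 = 75 rpm
shaft 3 → the output shaft (belt, 10/8): 75 ÷ 1.25 = 60 rpm

60 rpm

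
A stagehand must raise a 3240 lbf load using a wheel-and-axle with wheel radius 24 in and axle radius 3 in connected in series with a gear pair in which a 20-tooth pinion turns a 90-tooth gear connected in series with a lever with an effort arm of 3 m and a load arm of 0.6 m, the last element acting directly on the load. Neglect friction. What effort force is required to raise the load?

Wheel-and-axle MA = R/r = 24/3 = 8.
Gear pair MA = 90/20 = 4.5.
Lever MA = effort arm / load arm = 3/0.6 = 5.
Combined ideal MA = 8 × 4.5 × 5 = 180.
Effort = load / MA = 3240 / 180 = 18 lbf.

18 lbf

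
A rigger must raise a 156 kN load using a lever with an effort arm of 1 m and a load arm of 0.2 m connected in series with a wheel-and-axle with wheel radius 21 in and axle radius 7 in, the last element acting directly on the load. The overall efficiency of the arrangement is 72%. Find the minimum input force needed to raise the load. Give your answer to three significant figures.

14.4 kN

Lever MA = effort arm / load arm = 1/0.2 = 5.
Wheel-and-axle MA = R/r = 21/7 = 3.
Combined ideal MA = 5 × 3 = 15.
Actual MA = 15 × 0.72 = 10.8.
Effort = load / actual MA = 156 / 10.8 = 14.444 kN.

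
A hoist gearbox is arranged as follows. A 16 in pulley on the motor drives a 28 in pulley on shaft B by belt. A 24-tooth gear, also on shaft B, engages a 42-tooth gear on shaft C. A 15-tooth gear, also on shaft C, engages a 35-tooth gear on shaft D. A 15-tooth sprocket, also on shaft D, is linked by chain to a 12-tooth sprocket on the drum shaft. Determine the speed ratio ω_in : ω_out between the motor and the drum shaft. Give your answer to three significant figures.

5.72

Each stage contributes driven/driver: belt 28/16 = 1.75, gear mesh 42/24 = 1.75, gear mesh 35/15 = 2.3333, chain 12/15 = 0.8.
Overall: 1.75 × 1.75 × 2.3333 × 0.8 = 5.7167.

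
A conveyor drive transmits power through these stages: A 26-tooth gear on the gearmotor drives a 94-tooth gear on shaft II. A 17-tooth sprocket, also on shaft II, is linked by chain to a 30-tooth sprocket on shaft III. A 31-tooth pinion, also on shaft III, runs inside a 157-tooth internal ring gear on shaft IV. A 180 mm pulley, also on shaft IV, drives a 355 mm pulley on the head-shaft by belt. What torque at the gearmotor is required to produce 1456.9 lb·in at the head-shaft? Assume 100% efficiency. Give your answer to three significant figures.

Overall ratio R = 3.6154 × 1.7647 × 5.0645 × 1.9722 = 63.727.
Input torque = output torque / R = 1456.9 / 63.727 = 22.862 lb·in.

22.9 lb·in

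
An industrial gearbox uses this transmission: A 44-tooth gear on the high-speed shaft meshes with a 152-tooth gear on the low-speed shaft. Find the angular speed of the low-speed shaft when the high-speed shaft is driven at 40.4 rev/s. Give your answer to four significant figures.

gear mesh 152/44 = 3.4545 → 40.4/3.4545 = 11.695 rev/s

11.69 rev/s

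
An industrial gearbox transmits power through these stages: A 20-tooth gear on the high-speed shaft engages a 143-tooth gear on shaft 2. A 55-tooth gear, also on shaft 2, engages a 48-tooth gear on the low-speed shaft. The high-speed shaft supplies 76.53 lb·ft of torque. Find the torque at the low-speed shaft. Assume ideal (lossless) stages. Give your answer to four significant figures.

After the gear mesh (143/20): 76.53 × 7.15 = 547.19 lb·ft
After the gear mesh (48/55): 547.19 × 0.87273 = 477.55 lb·ft

477.5 lb·ft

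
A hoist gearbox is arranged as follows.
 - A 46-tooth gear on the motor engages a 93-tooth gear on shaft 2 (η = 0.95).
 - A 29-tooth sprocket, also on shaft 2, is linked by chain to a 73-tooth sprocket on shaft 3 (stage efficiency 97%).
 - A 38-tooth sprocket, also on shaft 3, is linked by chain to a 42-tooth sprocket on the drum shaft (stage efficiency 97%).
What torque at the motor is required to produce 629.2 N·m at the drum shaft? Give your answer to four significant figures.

125.1 N·m

Overall ratio R = 2.0217 × 2.5172 × 1.1053 = 5.6249; overall efficiency η = 0.95 × 0.97 × 0.97 = 0.8939.
Input torque = output torque / (R × η) = 629.2 / (5.6249 × 0.8939) = 125.14 N·m.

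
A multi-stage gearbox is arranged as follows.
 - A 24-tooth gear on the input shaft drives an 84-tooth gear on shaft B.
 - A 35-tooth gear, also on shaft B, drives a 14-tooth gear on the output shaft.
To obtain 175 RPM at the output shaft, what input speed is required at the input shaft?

245 RPM

Overall ratio R = 3.5 × 0.4 = 1.4.
Required input speed = output speed × R = 175 × 1.4 = 245 RPM.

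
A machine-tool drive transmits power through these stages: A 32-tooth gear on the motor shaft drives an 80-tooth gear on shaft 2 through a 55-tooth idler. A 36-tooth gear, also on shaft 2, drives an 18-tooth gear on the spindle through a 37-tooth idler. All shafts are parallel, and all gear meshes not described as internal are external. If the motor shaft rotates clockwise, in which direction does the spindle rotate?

clockwise

the motor shaft → shaft 2: driver → idler → driven is 2 external meshes, 2 reversals → CW.
shaft 2 → the spindle: driver → idler → driven is 2 external meshes, 2 reversals → CW.
4 reversals in total — an even number — so the spindle turns the same way as the motor shaft.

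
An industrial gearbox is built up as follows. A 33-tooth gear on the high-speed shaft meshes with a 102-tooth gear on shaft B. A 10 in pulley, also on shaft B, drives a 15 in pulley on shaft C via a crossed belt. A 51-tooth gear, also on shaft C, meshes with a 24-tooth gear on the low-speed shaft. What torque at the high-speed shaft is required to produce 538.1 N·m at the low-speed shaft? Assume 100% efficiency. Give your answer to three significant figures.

Overall ratio R = 3.0909 × 1.5 × 0.47059 = 2.1818.
Input torque = output torque / R = 538.1 / 2.1818 = 246.63 N·m.

247 N·m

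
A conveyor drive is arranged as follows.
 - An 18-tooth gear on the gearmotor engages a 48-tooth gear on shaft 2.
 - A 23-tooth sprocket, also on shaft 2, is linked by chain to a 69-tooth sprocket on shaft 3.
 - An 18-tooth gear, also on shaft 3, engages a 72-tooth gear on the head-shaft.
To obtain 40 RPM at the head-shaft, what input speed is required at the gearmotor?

Overall ratio R = 2.6667 × 3 × 4 = 32.
Required input speed = output speed × R = 40 × 32 = 1280 RPM.

1280 RPM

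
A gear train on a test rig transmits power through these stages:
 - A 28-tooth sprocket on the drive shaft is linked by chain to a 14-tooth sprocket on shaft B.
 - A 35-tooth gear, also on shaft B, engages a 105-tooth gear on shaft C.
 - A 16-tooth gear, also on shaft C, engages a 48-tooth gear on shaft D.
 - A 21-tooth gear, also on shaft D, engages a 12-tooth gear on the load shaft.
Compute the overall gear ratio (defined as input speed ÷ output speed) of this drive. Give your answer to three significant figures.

Each stage contributes driven/driver: chain 14/28 = 0.5, gear mesh 105/35 = 3, gear mesh 48/16 = 3, gear mesh 12/21 = 0.57143.
Overall: 0.5 × 3 × 3 × 0.57143 = 2.5714.

2.57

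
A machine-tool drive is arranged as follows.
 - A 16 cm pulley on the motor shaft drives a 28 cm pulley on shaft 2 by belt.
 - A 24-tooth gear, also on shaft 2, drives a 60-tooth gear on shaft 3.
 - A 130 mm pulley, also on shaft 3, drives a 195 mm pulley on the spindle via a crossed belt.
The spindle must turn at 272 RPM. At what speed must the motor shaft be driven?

1785 RPM

Overall ratio R = 1.75 × 2.5 × 1.5 = 6.5625.
Required input speed = output speed × R = 272 × 6.5625 = 1785 RPM.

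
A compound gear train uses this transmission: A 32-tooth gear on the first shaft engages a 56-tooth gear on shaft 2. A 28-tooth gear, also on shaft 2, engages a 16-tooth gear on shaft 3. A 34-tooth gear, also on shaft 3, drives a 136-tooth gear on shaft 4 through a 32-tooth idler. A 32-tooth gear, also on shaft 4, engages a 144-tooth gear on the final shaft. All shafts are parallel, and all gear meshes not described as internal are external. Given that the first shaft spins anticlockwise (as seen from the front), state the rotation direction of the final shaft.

the first shaft → shaft 2: external mesh, 1 reversal → CW.
shaft 2 → shaft 3: external mesh, 1 reversal → CCW.
shaft 3 → shaft 4: driver → idler → driven is 2 external meshes, 2 reversals → CCW.
shaft 4 → the final shaft: external mesh, 1 reversal → CW.
5 reversals in total — an odd number — so the final shaft turns opposite to the first shaft.

clockwise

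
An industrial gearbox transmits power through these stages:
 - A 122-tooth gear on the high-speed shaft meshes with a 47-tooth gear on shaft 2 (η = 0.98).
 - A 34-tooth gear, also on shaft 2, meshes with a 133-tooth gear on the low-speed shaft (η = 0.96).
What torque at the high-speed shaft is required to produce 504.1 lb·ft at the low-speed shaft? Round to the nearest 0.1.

Overall ratio R = 0.38525 × 3.9118 = 1.507; overall efficiency η = 0.98 × 0.96 = 0.9408.
Input torque = output torque / (R × η) = 504.1 / (1.507 × 0.9408) = 355.56 lb·ft.

355.6 lb·ft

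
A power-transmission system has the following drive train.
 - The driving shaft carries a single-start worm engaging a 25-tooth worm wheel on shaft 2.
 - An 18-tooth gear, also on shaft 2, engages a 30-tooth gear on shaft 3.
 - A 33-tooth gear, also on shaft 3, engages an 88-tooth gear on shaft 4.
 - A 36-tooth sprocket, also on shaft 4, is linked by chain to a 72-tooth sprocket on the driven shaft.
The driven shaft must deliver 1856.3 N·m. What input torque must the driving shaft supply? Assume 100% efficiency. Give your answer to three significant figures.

8.35 N·m

Overall ratio R = 25 × 1.6667 × 2.6667 × 2 = 222.22.
Input torque = output torque / R = 1856.3 / 222.22 = 8.3533 N·m.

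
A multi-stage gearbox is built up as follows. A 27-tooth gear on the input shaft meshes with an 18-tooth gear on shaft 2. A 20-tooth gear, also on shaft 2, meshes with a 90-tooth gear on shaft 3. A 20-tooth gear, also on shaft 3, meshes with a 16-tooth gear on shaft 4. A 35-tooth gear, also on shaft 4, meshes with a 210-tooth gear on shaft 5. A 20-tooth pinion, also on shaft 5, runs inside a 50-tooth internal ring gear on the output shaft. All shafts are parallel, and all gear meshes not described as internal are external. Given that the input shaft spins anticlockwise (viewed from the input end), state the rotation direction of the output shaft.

the input shaft → shaft 2: external mesh, 1 reversal → CW.
shaft 2 → shaft 3: external mesh, 1 reversal → CCW.
shaft 3 → shaft 4: external mesh, 1 reversal → CW.
shaft 4 → shaft 5: external mesh, 1 reversal → CCW.
shaft 5 → the output shaft: internal mesh, same direction → CCW.
4 reversals in total — an even number — so the output shaft turns the same way as the input shaft.

anticlockwise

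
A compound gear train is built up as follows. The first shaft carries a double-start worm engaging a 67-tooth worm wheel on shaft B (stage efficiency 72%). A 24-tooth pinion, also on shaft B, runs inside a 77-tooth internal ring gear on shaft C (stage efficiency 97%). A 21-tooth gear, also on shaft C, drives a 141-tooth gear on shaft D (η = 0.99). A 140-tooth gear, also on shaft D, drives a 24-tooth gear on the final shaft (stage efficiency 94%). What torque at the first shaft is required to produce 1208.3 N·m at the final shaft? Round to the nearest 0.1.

15.0 N·m

Overall ratio R = 33.5 × 3.2083 × 6.7143 × 0.17143 = 123.71; overall efficiency η = 0.72 × 0.97 × 0.99 × 0.94 = 0.6499.
Input torque = output torque / (R × η) = 1208.3 / (123.71 × 0.6499) = 15.028 N·m.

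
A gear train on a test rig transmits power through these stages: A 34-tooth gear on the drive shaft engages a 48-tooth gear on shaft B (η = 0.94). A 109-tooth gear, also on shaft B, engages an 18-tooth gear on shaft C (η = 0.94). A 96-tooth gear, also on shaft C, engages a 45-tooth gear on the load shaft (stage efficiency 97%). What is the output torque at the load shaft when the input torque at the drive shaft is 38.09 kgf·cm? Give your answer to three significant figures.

3.57 kgf·cm

gear mesh 48/34 = 1.4118 → τ = 38.09·1.4118·0.94 = 50.548 kgf·cm
gear mesh 18/109 = 0.16514 → τ = 50.548·0.16514·0.94 = 7.8465 kgf·cm
gear mesh 45/96 = 0.46875 → τ = 7.8465·0.46875·0.97 = 3.5677 kgf·cm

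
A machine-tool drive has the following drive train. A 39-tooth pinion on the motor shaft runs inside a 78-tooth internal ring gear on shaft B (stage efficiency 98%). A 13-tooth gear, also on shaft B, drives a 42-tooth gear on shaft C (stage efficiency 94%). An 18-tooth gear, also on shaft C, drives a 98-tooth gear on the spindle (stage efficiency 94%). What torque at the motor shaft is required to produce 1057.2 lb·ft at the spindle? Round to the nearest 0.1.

34.7 lb·ft

Overall ratio R = 2 × 3.2308 × 5.4444 = 35.179; overall efficiency η = 0.98 × 0.94 × 0.94 = 0.8659.
Input torque = output torque / (R × η) = 1057.2 / (35.179 × 0.8659) = 34.705 lb·ft.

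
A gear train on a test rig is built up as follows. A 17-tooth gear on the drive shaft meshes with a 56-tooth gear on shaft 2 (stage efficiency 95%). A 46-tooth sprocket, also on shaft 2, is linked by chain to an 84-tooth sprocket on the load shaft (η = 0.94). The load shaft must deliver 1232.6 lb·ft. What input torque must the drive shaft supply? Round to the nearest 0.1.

Overall ratio R = 3.2941 × 1.8261 = 6.0153; overall efficiency η = 0.95 × 0.94 = 0.8930.
Input torque = output torque / (R × η) = 1232.6 / (6.0153 × 0.8930) = 229.46 lb·ft.

229.5 lb·ft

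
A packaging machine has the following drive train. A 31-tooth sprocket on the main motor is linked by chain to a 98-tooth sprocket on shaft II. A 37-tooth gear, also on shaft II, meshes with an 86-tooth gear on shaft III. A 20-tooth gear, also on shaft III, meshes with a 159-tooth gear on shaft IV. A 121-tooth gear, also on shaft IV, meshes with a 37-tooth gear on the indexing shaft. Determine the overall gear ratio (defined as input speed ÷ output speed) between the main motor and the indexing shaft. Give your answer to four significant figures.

17.86

Each stage contributes driven/driver: chain 98/31 = 3.1613, gear mesh 86/37 = 2.3243, gear mesh 159/20 = 7.95, gear mesh 37/121 = 0.30579.
Overall: 3.1613 × 2.3243 × 7.95 × 0.30579 = 17.863.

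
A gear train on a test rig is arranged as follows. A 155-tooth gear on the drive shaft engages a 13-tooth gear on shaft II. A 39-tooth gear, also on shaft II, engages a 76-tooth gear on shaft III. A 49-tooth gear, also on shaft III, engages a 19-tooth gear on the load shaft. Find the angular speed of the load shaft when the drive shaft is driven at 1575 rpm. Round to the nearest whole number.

gear mesh 13/155 = 0.083871 → 1575/0.083871 = 18779 rpm
gear mesh 76/39 = 1.9487 → 18779/1.9487 = 9636.5 rpm
gear mesh 19/49 = 0.38776 → 9636.5/0.38776 = 24852 rpm

24852 rpm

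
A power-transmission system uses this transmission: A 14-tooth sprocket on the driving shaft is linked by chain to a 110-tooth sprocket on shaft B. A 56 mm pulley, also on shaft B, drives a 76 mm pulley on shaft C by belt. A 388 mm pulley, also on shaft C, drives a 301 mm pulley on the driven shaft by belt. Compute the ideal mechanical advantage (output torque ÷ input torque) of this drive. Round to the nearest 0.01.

Each stage contributes driven/driver: chain 110/14 = 7.8571, belt 76/56 = 1.3571, belt 301/388 = 0.77577.
Overall: 7.8571 × 1.3571 × 0.77577 = 8.2723.

8.27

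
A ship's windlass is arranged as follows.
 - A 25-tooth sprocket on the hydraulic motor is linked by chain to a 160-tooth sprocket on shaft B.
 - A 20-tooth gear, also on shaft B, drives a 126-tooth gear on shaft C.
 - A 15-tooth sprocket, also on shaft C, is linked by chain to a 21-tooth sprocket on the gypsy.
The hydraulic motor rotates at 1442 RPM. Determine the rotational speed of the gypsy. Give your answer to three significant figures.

the hydraulic motor → shaft B (chain, 160/25): 1442 ÷ 6.4 = 225.31 RPM
shaft B → shaft C (gear mesh, 126/20): 225.31 ÷ 6.3 = 35.764 RPM
shaft C → the gypsy (chain, 21/15): 35.764 ÷ 1.4 = 25.546 RPM

25.5 RPM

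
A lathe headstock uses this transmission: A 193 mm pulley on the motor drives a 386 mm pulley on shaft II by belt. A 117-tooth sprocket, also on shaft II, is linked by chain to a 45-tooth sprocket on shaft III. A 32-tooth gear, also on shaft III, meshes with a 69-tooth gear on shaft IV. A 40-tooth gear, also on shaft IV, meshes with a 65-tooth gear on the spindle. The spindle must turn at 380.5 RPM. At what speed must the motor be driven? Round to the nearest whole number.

1026 RPM

Overall ratio R = 2 × 0.38462 × 2.1562 × 1.625 = 2.6953.
Required input speed = output speed × R = 380.5 × 2.6953 = 1025.6 RPM.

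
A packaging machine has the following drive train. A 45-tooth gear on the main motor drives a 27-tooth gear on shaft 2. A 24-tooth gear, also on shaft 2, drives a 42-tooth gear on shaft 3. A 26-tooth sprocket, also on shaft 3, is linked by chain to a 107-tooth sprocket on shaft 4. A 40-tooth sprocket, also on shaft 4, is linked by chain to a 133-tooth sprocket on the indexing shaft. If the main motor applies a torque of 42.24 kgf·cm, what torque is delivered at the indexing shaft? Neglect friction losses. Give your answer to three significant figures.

Gear mesh: ratio = 27/45 = 0.6; torque at shaft 2 = 42.24 × 0.6 = 25.344 kgf·cm.
Gear mesh: ratio = 42/24 = 1.75; torque at shaft 3 = 25.344 × 1.75 = 44.352 kgf·cm.
Chain: ratio = 107/26 = 4.1154; torque at shaft 4 = 44.352 × 4.1154 = 182.53 kgf·cm.
Chain: ratio = 133/40 = 3.325; torque at the indexing shaft = 182.53 × 3.325 = 606.9 kgf·cm.

607 kgf·cm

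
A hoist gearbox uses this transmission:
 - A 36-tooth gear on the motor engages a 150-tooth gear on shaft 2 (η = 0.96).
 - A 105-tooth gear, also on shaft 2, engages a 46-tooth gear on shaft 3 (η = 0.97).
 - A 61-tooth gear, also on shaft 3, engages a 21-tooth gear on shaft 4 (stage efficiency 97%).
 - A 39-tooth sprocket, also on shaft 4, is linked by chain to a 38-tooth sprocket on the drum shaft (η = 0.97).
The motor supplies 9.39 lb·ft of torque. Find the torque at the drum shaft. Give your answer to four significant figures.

5.038 lb·ft

Gear mesh: ratio = 150/36 = 4.1667; torque at shaft 2 = 9.39 × 4.1667 × 0.96 = 37.56 lb·ft.
Gear mesh: ratio = 46/105 = 0.4381; torque at shaft 3 = 37.56 × 0.4381 × 0.97 = 15.961 lb·ft.
Gear mesh: ratio = 21/61 = 0.34426; torque at shaft 4 = 15.961 × 0.34426 × 0.97 = 5.33 lb·ft.
Chain: ratio = 38/39 = 0.97436; torque at the drum shaft = 5.33 × 0.97436 × 0.97 = 5.0375 lb·ft.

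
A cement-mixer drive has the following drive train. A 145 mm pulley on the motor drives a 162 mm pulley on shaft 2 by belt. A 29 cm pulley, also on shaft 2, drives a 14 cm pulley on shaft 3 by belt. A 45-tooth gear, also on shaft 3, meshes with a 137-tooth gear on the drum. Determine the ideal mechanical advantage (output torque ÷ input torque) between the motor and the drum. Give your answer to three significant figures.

Each stage contributes driven/driver: belt 162/145 = 1.1172, belt 14/29 = 0.48276, gear mesh 137/45 = 3.0444.
Overall: 1.1172 × 0.48276 × 3.0444 = 1.642.

1.64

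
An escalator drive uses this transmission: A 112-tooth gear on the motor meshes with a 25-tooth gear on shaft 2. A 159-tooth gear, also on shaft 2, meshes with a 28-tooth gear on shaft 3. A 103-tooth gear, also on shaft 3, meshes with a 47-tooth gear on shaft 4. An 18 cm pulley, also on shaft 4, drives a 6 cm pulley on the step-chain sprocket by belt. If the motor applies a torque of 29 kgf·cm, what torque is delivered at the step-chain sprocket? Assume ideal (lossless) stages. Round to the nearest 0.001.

After the gear mesh (25/112): 29 × 0.22321 = 6.4732 kgf·cm
After the gear mesh (28/159): 6.4732 × 0.1761 = 1.1399 kgf·cm
After the gear mesh (47/103): 1.1399 × 0.45631 = 0.52017 kgf·cm
After the belt (6/18): 0.52017 × 0.33333 = 0.17339 kgf·cm

0.173 kgf·cm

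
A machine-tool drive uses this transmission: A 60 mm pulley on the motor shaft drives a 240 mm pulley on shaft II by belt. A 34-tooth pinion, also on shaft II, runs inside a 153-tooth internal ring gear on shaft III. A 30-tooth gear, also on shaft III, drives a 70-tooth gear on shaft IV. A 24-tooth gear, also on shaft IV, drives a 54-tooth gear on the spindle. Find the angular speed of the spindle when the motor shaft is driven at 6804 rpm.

72 rpm

Belt: ratio = 240/60 = 4, so shaft II turns at 6804 / 4 = 1701 rpm.
Internal gear: ratio = 153/34 = 4.5, so shaft III turns at 1701 / 4.5 = 378 rpm.
Gear mesh: ratio = 70/30 = 2.3333, so shaft IV turns at 378 / 2.3333 = 162 rpm.
Gear mesh: ratio = 54/24 = 2.25, so the spindle turns at 162 / 2.25 = 72 rpm.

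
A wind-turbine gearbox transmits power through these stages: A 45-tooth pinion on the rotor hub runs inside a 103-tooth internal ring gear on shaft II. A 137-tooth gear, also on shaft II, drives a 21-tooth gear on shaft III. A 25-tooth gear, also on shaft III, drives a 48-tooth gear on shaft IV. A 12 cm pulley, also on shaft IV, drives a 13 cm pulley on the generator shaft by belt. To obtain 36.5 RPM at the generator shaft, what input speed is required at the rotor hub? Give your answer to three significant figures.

Overall ratio R = 2.2889 × 0.15328 × 1.92 × 1.0833 = 0.72977.
Required input speed = output speed × R = 36.5 × 0.72977 = 26.637 RPM.

26.6 RPM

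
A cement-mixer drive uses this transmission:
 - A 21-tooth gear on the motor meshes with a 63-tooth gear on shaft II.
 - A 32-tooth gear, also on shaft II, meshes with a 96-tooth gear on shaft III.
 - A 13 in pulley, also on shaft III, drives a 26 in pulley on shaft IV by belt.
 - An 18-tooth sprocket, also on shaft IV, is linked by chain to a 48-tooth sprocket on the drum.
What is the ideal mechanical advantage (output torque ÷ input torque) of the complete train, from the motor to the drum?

48

Each stage contributes driven/driver: gear mesh 63/21 = 3, gear mesh 96/32 = 3, belt 26/13 = 2, chain 48/18 = 2.6667.
Overall: 3 × 3 × 2 × 2.6667 = 48.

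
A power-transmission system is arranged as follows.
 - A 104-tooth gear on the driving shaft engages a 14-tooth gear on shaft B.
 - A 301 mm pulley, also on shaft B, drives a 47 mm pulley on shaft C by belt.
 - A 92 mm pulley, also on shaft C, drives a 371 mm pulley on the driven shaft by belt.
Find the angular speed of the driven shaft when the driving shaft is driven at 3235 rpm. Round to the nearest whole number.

38165 rpm

gear mesh 14/104 = 0.13462 → 3235/0.13462 = 24031 rpm
belt 47/301 = 0.15615 → 24031/0.15615 = 1.539e+05 rpm
belt 371/92 = 4.0326 → 1.539e+05/4.0326 = 38165 rpm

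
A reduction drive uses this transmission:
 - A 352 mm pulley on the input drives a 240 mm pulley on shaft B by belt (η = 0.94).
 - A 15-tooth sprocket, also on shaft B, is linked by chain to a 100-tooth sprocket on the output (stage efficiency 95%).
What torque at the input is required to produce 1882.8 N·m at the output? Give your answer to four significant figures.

Overall ratio R = 0.68182 × 6.6667 = 4.5455; overall efficiency η = 0.94 × 0.95 = 0.8930.
Input torque = output torque / (R × η) = 1882.8 / (4.5455 × 0.8930) = 463.85 N·m.

463.8 N·m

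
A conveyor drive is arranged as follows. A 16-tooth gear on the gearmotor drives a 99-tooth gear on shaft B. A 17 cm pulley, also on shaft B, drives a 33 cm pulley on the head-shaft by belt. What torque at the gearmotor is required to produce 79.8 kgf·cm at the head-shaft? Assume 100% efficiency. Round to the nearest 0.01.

6.64 kgf·cm

Overall ratio R = 6.1875 × 1.9412 = 12.011.
Input torque = output torque / R = 79.8 / 12.011 = 6.6439 kgf·cm.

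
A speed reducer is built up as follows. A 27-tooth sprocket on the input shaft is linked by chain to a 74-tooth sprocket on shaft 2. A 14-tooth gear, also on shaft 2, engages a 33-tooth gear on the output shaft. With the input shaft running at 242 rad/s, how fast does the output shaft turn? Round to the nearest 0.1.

37.5 rad/s

chain 74/27 = 2.7407 → 242/2.7407 = 88.297 rad/s
gear mesh 33/14 = 2.3571 → 88.297/2.3571 = 37.459 rad/s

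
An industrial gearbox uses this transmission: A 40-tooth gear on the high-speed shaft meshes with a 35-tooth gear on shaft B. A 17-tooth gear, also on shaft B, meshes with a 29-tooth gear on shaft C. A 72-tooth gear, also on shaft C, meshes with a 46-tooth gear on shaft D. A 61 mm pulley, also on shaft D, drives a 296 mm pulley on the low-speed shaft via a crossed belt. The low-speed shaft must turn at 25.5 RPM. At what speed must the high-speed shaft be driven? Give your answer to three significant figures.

118 RPM

Overall ratio R = 0.875 × 1.7059 × 0.63889 × 4.8525 = 4.6275.
Required input speed = output speed × R = 25.5 × 4.6275 = 118 RPM.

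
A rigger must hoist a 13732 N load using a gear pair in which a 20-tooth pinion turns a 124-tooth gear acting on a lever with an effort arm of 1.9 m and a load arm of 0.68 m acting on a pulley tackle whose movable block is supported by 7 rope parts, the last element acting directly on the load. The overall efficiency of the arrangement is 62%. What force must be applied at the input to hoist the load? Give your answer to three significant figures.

183 N

Gear pair MA = 124/20 = 6.2.
Lever MA = effort arm / load arm = 1.9/0.68 = 2.7941.
Block-and-tackle MA = number of supporting rope parts = 7.
Combined ideal MA = 6.2 × 2.7941 × 7 = 121.26.
Actual MA = 121.26 × 0.62 = 75.184.
Effort = load / actual MA = 13732 / 75.184 = 182.64 N.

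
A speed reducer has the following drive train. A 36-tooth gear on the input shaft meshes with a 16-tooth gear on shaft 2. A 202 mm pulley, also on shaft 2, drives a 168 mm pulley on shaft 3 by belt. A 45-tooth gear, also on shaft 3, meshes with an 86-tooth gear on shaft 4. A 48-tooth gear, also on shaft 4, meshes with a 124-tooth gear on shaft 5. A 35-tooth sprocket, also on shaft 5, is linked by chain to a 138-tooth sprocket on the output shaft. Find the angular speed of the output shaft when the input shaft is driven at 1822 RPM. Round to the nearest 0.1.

253.2 RPM

the input shaft → shaft 2 (gear mesh, 16/36): 1822 ÷ 0.44444 = 4099.5 RPM
shaft 2 → shaft 3 (belt, 168/202): 4099.5 ÷ 0.83168 = 4929.2 RPM
shaft 3 → shaft 4 (gear mesh, 86/45): 4929.2 ÷ 1.9111 = 2579.2 RPM
shaft 4 → shaft 5 (gear mesh, 124/48): 2579.2 ÷ 2.5833 = 998.4 RPM
shaft 5 → the output shaft (chain, 138/35): 998.4 ÷ 3.9429 = 253.22 RPM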